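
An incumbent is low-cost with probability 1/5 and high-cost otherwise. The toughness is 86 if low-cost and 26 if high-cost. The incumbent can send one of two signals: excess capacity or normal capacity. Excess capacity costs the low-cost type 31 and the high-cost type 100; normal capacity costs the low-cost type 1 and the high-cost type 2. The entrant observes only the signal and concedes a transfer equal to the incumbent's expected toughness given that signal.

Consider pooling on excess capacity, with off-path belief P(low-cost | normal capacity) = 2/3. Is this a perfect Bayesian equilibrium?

No

On the equilibrium path (excess capacity) the entrant holds the prior 1/5 and pays 1/5·86 + 4/5·26 = 38. Off-path (normal capacity) belief 2/3 gives 2/3·86 + 1/3·26 = 66.
Low-cost: excess capacity gives 38 − 31 = 7; normal capacity gives 66 − 1 = 65. Deviates. ✗
High-cost: excess capacity gives 38 − 100 = -62; normal capacity gives 66 − 2 = 64. Deviates. ✗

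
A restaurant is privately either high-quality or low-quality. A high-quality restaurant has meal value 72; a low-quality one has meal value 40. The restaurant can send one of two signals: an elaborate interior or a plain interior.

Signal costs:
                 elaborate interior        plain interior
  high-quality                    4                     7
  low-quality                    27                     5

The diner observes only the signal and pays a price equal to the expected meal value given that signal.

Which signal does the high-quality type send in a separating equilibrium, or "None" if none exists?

None

Try high-quality → elaborate interior, low-quality → plain interior:
  If types separate, elaborate interior earns payment 72 and plain interior earns 40.
  High-quality: elaborate interior gives 72 − 4 = 68; plain interior gives 40 − 7 = 33. No deviation. ✓
  Low-quality: plain interior gives 40 − 5 = 35; elaborate interior gives 72 − 27 = 45. Would deviate. ✗
Try high-quality → plain interior, low-quality → elaborate interior:
  If types separate, plain interior earns payment 72 and elaborate interior earns 40.
  High-quality: plain interior gives 72 − 7 = 65; elaborate interior gives 40 − 4 = 36. No deviation. ✓
  Low-quality: elaborate interior gives 40 − 27 = 13; plain interior gives 72 − 5 = 67. Would deviate. ✗
Neither assignment is incentive-compatible.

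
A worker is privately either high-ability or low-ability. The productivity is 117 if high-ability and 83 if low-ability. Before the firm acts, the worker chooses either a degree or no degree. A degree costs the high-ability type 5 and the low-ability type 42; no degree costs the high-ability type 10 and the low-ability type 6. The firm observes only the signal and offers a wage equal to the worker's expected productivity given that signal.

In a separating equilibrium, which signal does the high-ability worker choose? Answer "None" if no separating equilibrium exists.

Try high-ability → degree, low-ability → no degree:
  Under separation the firm infers type exactly: degree → high-ability (pays 117), no degree → low-ability (pays 83).
  High-ability: degree gives 117 − 5 = 112; no degree gives 83 − 10 = 73. No deviation. ✓
  Low-ability: no degree gives 83 − 6 = 77; degree gives 117 − 42 = 75. No deviation. ✓
Both hold — the high-ability type sends degree.

degree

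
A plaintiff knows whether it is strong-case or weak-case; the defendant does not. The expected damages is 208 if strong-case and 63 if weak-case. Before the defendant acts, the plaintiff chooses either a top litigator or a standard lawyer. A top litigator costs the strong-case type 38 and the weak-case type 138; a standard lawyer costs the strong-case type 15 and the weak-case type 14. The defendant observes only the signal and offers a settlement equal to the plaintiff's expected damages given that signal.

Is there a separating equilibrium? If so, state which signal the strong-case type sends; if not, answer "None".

None

Try strong-case → top litigator, weak-case → standard lawyer:
  If types separate, top litigator earns payment 208 and standard lawyer earns 63.
  Strong-case: top litigator gives 208 − 38 = 170; standard lawyer gives 63 − 15 = 48. No deviation. ✓
  Weak-case: standard lawyer gives 63 − 14 = 49; top litigator gives 208 − 138 = 70. Would deviate. ✗
Try strong-case → standard lawyer, weak-case → top litigator:
  If types separate, standard lawyer earns payment 208 and top litigator earns 63.
  Strong-case: standard lawyer gives 208 − 15 = 193; top litigator gives 63 − 38 = 25. No deviation. ✓
  Weak-case: top litigator gives 63 − 138 = -75; standard lawyer gives 208 − 14 = 194. Would deviate. ✗
Neither assignment is incentive-compatible.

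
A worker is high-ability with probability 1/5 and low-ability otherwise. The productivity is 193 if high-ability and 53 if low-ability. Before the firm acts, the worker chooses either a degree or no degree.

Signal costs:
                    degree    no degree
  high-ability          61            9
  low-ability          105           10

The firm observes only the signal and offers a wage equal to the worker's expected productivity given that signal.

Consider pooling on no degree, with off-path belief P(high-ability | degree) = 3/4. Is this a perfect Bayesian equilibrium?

On the equilibrium path (no degree) the firm holds the prior 1/5 and pays 1/5·193 + 4/5·53 = 81. Off-path (degree) belief 3/4 gives 3/4·193 + 1/4·53 = 158.
High-ability: no degree gives 81 − 9 = 72; degree gives 158 − 61 = 97. Deviates. ✗
Low-ability: no degree gives 81 − 10 = 71; degree gives 158 − 105 = 53. Stays. ✓

No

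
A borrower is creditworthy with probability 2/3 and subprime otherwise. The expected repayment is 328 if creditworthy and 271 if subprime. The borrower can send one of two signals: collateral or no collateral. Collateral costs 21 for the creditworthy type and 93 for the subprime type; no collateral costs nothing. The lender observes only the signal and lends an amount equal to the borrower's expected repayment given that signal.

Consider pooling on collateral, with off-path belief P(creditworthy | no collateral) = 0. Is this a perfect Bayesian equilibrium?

On the equilibrium path (collateral) the lender holds the prior 2/3 and pays 2/3·328 + 1/3·271 = 309. Off-path (no collateral) belief 0 gives 0·328 + 1·271 = 271.
Creditworthy: collateral gives 309 − 21 = 288; no collateral gives 271 − 0 = 271. Stays. ✓
Subprime: collateral gives 309 − 93 = 216; no collateral gives 271 − 0 = 271. Deviates. ✗

No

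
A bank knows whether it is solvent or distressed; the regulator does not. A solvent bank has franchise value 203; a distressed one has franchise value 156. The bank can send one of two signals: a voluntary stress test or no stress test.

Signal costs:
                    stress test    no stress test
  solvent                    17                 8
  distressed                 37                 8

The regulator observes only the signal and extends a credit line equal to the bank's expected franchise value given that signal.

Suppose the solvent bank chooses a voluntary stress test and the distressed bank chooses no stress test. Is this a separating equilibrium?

No

If types separate, stress test earns payment 203 and no stress test earns 156.
Solvent: stress test gives 203 − 17 = 186; no stress test gives 156 − 8 = 148. No deviation. ✓
Distressed: no stress test gives 156 − 8 = 148; stress test gives 203 − 37 = 166. Would deviate. ✗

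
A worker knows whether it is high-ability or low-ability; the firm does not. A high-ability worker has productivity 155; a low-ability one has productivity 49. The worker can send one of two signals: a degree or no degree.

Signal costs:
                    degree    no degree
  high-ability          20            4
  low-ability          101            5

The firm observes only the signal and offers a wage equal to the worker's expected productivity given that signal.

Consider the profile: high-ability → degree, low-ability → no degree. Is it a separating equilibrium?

If types separate, degree earns payment 155 and no degree earns 49.
High-ability: degree gives 155 − 20 = 135; no degree gives 49 − 4 = 45. No deviation. ✓
Low-ability: no degree gives 49 − 5 = 44; degree gives 155 − 101 = 54. Would deviate. ✗

No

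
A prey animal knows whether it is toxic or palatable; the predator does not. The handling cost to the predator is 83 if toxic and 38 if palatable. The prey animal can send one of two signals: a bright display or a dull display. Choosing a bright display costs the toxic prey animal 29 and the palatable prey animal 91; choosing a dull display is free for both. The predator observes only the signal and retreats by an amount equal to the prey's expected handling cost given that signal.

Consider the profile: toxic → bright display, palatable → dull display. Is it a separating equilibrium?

Yes

Under separation the predator infers type exactly: bright display → toxic (pays 83), dull display → palatable (pays 38).
Toxic: bright display gives 83 − 29 = 54; dull display gives 38 − 0 = 38. No deviation. ✓
Palatable: dull display gives 38 − 0 = 38; bright display gives 83 − 91 = -8. No deviation. ✓
Neither type gains from mimicking the other.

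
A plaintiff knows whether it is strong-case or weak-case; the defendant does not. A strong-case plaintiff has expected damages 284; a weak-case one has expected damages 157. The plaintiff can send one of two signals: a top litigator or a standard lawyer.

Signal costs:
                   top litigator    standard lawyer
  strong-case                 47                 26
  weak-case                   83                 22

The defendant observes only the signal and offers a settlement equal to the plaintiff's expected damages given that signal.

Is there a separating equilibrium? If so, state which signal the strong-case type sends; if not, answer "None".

None

Try strong-case → top litigator, weak-case → standard lawyer:
  If types separate, top litigator earns payment 284 and standard lawyer earns 157.
  Strong-case: top litigator gives 284 − 47 = 237; standard lawyer gives 157 − 26 = 131. No deviation. ✓
  Weak-case: standard lawyer gives 157 − 22 = 135; top litigator gives 284 − 83 = 201. Would deviate. ✗
Try strong-case → standard lawyer, weak-case → top litigator:
  If types separate, standard lawyer earns payment 284 and top litigator earns 157.
  Strong-case: standard lawyer gives 284 − 26 = 258; top litigator gives 157 − 47 = 110. No deviation. ✓
  Weak-case: top litigator gives 157 − 83 = 74; standard lawyer gives 284 − 22 = 262. Would deviate. ✗
Neither assignment is incentive-compatible.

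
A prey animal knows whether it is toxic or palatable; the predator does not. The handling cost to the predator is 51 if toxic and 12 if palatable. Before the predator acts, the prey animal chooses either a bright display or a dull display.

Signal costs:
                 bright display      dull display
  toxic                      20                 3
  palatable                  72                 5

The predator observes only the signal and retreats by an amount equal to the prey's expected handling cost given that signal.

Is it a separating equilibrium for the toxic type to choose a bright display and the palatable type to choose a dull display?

Yes

Under separation the predator infers type exactly: bright display → toxic (pays 51), dull display → palatable (pays 12).
Toxic: bright display gives 51 − 20 = 31; dull display gives 12 − 3 = 9. No deviation. ✓
Palatable: dull display gives 12 − 5 = 7; bright display gives 51 − 72 = -21. No deviation. ✓
Neither type gains from mimicking the other.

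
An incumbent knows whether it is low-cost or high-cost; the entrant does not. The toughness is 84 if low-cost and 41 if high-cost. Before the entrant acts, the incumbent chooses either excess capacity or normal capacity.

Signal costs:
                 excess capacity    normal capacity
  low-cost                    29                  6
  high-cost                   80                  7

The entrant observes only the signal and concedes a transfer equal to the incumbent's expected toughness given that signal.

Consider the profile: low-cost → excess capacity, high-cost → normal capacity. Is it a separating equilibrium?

Yes

If types separate, excess capacity earns payment 84 and normal capacity earns 41.
Low-cost: excess capacity gives 84 − 29 = 55; normal capacity gives 41 − 6 = 35. No deviation. ✓
High-cost: normal capacity gives 41 − 7 = 34; excess capacity gives 84 − 80 = 4. No deviation. ✓
Neither type gains from mimicking the other.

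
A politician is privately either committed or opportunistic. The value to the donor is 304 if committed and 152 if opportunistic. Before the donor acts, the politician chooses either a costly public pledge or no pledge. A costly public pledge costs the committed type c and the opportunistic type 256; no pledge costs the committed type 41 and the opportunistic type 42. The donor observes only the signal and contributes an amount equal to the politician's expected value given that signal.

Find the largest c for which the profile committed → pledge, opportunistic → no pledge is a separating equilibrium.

193

Under separation: pledge → committed (pays 304); no pledge → opportunistic (pays 152).
Opportunistic: 152 − 42 = 110 ≥ 304 − 256 = 48. Holds regardless of c. ✓
Committed: 304 − c ≥ 152 − 41, so c ≤ 304 − 111 = 193.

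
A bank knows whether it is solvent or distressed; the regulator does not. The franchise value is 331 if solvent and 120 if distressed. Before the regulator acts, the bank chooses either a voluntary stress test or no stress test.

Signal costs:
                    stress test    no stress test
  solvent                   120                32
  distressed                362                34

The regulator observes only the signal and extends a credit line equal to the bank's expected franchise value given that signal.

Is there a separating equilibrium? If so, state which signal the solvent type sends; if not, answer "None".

stress test

Try solvent → stress test, distressed → no stress test:
  If types separate, stress test earns payment 331 and no stress test earns 120.
  Solvent: stress test gives 331 − 120 = 211; no stress test gives 120 − 32 = 88. No deviation. ✓
  Distressed: no stress test gives 120 − 34 = 86; stress test gives 331 − 362 = -31. No deviation. ✓
Both hold — the solvent type sends stress test.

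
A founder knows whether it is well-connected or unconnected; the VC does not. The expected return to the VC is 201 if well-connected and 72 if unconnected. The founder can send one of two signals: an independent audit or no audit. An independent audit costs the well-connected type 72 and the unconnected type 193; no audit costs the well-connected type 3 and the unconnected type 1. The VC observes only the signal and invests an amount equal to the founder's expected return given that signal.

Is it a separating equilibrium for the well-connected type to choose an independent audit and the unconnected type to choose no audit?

If types separate, audit earns payment 201 and no audit earns 72.
Well-connected: audit gives 201 − 72 = 129; no audit gives 72 − 3 = 69. No deviation. ✓
Unconnected: no audit gives 72 − 1 = 71; audit gives 201 − 193 = 8. No deviation. ✓
Both incentive constraints hold.

Yes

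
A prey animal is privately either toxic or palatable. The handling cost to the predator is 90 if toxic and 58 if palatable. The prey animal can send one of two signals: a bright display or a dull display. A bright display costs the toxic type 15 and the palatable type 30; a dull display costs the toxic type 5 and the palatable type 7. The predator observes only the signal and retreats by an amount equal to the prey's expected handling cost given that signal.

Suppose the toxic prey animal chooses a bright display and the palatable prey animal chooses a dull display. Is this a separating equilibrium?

No

Under separation the predator infers type exactly: bright display → toxic (pays 90), dull display → palatable (pays 58).
Toxic: bright display gives 90 − 15 = 75; dull display gives 58 − 5 = 53. No deviation. ✓
Palatable: dull display gives 58 − 7 = 51; bright display gives 90 − 30 = 60. Would deviate. ✗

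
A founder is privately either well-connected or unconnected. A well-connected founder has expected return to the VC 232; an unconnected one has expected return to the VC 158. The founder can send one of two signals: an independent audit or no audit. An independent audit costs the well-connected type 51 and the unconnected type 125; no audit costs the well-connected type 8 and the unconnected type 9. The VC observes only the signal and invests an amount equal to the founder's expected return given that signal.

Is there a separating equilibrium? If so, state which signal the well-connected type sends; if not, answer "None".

Try well-connected → audit, unconnected → no audit:
  If types separate, audit earns payment 232 and no audit earns 158.
  Well-connected: audit gives 232 − 51 = 181; no audit gives 158 − 8 = 150. No deviation. ✓
  Unconnected: no audit gives 158 − 9 = 149; audit gives 232 − 125 = 107. No deviation. ✓
Both hold — the well-connected type sends audit.

audit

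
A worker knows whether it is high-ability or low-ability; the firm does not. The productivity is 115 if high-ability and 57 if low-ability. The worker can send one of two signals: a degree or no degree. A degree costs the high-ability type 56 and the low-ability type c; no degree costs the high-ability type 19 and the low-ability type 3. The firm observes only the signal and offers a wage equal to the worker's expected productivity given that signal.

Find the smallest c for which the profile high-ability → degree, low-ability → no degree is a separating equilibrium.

61

Under separation: degree → high-ability (pays 115); no degree → low-ability (pays 57).
High-ability: 115 − 56 = 59 ≥ 57 − 19 = 38. Holds regardless of c. ✓
Low-ability: 57 − 3 ≥ 115 − c, so c ≥ 115 − 54 = 61.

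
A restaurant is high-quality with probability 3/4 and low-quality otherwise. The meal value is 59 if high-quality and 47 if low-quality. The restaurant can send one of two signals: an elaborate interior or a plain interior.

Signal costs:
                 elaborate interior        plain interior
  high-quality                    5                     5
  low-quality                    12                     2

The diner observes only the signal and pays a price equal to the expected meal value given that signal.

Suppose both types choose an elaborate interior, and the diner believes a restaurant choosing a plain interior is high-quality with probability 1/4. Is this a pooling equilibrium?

No

On the equilibrium path (elaborate interior) the diner holds the prior 3/4 and pays 3/4·59 + 1/4·47 = 56. Off-path (plain interior) belief 1/4 gives 1/4·59 + 3/4·47 = 50.
High-quality: elaborate interior gives 56 − 5 = 51; plain interior gives 50 − 5 = 45. Stays. ✓
Low-quality: elaborate interior gives 56 − 12 = 44; plain interior gives 50 − 2 = 48. Deviates. ✗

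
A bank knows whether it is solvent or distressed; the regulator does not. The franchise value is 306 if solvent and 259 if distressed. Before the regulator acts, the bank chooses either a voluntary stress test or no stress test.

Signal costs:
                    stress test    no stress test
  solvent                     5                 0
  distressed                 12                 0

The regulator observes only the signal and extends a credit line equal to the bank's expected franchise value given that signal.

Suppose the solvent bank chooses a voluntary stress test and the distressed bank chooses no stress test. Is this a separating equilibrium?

No

If types separate, stress test earns payment 306 and no stress test earns 259.
Solvent: stress test gives 306 − 5 = 301; no stress test gives 259 − 0 = 259. No deviation. ✓
Distressed: no stress test gives 259 − 0 = 259; stress test gives 306 − 12 = 294. Would deviate. ✗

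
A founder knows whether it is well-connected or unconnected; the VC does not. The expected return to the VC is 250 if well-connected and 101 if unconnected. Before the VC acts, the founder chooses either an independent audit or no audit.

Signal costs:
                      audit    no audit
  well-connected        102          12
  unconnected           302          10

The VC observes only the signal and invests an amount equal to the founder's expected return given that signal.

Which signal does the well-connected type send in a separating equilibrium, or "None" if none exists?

Try well-connected → audit, unconnected → no audit:
  If types separate, audit earns payment 250 and no audit earns 101.
  Well-connected: audit gives 250 − 102 = 148; no audit gives 101 − 12 = 89. No deviation. ✓
  Unconnected: no audit gives 101 − 10 = 91; audit gives 250 − 302 = -52. No deviation. ✓
Both hold — the well-connected type sends audit.

audit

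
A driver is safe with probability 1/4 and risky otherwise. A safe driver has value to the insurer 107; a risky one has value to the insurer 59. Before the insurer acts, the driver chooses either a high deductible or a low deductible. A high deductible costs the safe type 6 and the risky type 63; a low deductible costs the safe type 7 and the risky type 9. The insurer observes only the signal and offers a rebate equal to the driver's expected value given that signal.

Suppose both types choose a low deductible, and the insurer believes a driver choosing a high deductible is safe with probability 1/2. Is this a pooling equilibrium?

No

On the equilibrium path (low deductible) the insurer holds the prior 1/4 and pays 1/4·107 + 3/4·59 = 71. Off-path (high deductible) belief 1/2 gives 1/2·107 + 1/2·59 = 83.
Safe: low deductible gives 71 − 7 = 64; high deductible gives 83 − 6 = 77. Deviates. ✗
Risky: low deductible gives 71 − 9 = 62; high deductible gives 83 − 63 = 20. Stays. ✓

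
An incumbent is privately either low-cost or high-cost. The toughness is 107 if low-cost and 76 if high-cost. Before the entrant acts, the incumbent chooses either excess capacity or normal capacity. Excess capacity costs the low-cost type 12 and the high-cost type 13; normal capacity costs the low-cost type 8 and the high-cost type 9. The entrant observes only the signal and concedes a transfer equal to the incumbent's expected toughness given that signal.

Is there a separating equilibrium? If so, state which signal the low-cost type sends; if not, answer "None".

None

Try low-cost → excess capacity, high-cost → normal capacity:
  Under separation the entrant infers type exactly: excess capacity → low-cost (pays 107), normal capacity → high-cost (pays 76).
  Low-cost: excess capacity gives 107 − 12 = 95; normal capacity gives 76 − 8 = 68. No deviation. ✓
  High-cost: normal capacity gives 76 − 9 = 67; excess capacity gives 107 − 13 = 94. Would deviate. ✗
Try low-cost → normal capacity, high-cost → excess capacity:
  Under separation the entrant infers type exactly: normal capacity → low-cost (pays 107), excess capacity → high-cost (pays 76).
  Low-cost: normal capacity gives 107 − 8 = 99; excess capacity gives 76 − 12 = 64. No deviation. ✓
  High-cost: excess capacity gives 76 − 13 = 63; normal capacity gives 107 − 9 = 98. Would deviate. ✗
Neither assignment is incentive-compatible.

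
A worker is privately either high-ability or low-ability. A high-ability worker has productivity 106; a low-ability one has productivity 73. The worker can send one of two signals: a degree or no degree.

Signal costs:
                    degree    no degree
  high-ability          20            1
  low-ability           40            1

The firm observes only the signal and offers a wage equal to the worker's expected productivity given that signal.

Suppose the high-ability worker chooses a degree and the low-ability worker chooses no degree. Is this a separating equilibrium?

Yes

Under separation the firm infers type exactly: degree → high-ability (pays 106), no degree → low-ability (pays 73).
High-ability: degree gives 106 − 20 = 86; no degree gives 73 − 1 = 72. No deviation. ✓
Low-ability: no degree gives 73 − 1 = 72; degree gives 106 − 40 = 66. No deviation. ✓
Neither type gains from mimicking the other.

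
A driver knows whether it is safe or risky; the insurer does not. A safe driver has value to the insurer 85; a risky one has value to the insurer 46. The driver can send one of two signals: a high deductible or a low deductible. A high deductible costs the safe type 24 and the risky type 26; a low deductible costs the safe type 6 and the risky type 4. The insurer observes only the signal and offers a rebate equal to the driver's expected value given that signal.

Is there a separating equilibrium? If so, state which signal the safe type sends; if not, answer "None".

Try safe → high deductible, risky → low deductible:
  If types separate, high deductible earns payment 85 and low deductible earns 46.
  Safe: high deductible gives 85 − 24 = 61; low deductible gives 46 − 6 = 40. No deviation. ✓
  Risky: low deductible gives 46 − 4 = 42; high deductible gives 85 − 26 = 59. Would deviate. ✗
Try safe → low deductible, risky → high deductible:
  If types separate, low deductible earns payment 85 and high deductible earns 46.
  Safe: low deductible gives 85 − 6 = 79; high deductible gives 46 − 24 = 22. No deviation. ✓
  Risky: high deductible gives 46 − 26 = 20; low deductible gives 85 − 4 = 81. Would deviate. ✗
Neither assignment is incentive-compatible.

None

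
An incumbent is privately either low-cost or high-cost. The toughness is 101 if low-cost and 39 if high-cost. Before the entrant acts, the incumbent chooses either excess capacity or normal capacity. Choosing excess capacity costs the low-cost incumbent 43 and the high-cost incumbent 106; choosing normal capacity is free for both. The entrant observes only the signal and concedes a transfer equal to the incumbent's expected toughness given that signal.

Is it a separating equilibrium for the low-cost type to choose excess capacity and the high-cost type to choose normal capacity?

If types separate, excess capacity earns payment 101 and normal capacity earns 39.
Low-cost: excess capacity gives 101 − 43 = 58; normal capacity gives 39 − 0 = 39. No deviation. ✓
High-cost: normal capacity gives 39 − 0 = 39; excess capacity gives 101 − 106 = -5. No deviation. ✓
Neither type gains from mimicking the other.

Yes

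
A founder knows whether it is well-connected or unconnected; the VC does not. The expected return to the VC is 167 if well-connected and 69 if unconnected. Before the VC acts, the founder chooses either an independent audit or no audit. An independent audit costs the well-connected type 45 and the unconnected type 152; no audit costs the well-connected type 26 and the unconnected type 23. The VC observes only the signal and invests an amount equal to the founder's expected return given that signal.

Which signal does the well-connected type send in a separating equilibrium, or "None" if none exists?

audit

Try well-connected → audit, unconnected → no audit:
  If types separate, audit earns payment 167 and no audit earns 69.
  Well-connected: audit gives 167 − 45 = 122; no audit gives 69 − 26 = 43. No deviation. ✓
  Unconnected: no audit gives 69 − 23 = 46; audit gives 167 − 152 = 15. No deviation. ✓
Both hold — the well-connected type sends audit.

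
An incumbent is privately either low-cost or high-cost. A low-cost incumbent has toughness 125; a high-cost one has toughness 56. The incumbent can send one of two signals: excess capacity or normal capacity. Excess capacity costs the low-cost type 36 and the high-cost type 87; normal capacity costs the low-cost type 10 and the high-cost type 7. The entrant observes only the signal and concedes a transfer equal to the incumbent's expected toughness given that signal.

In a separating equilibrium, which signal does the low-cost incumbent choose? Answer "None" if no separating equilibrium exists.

excess capacity

Try low-cost → excess capacity, high-cost → normal capacity:
  If types separate, excess capacity earns payment 125 and normal capacity earns 56.
  Low-cost: excess capacity gives 125 − 36 = 89; normal capacity gives 56 − 10 = 46. No deviation. ✓
  High-cost: normal capacity gives 56 − 7 = 49; excess capacity gives 125 − 87 = 38. No deviation. ✓
Both hold — the low-cost type sends excess capacity.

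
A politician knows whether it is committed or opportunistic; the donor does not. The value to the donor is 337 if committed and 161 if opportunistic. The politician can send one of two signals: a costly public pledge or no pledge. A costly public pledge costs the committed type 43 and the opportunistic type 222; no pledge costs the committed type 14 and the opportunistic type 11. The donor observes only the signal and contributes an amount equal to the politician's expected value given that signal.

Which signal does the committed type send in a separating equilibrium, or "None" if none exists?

pledge

Try committed → pledge, opportunistic → no pledge:
  If types separate, pledge earns payment 337 and no pledge earns 161.
  Committed: pledge gives 337 − 43 = 294; no pledge gives 161 − 14 = 147. No deviation. ✓
  Opportunistic: no pledge gives 161 − 11 = 150; pledge gives 337 − 222 = 115. No deviation. ✓
Both hold — the committed type sends pledge.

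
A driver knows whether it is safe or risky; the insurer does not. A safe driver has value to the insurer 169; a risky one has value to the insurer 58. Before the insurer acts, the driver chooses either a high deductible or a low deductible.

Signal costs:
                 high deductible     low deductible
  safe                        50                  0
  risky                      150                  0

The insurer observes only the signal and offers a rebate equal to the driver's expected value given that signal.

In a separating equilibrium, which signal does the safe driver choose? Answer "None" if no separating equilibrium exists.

high deductible

Try safe → high deductible, risky → low deductible:
  If types separate, high deductible earns payment 169 and low deductible earns 58.
  Safe: high deductible gives 169 − 50 = 119; low deductible gives 58 − 0 = 58. No deviation. ✓
  Risky: low deductible gives 58 − 0 = 58; high deductible gives 169 − 150 = 19. No deviation. ✓
Both hold — the safe type sends high deductible.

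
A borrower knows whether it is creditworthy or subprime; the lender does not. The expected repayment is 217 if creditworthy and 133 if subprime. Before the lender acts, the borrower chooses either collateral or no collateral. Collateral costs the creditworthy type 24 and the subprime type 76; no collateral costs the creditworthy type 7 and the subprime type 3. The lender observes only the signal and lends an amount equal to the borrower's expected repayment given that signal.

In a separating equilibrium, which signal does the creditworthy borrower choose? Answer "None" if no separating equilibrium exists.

None

Try creditworthy → collateral, subprime → no collateral:
  If types separate, collateral earns payment 217 and no collateral earns 133.
  Creditworthy: collateral gives 217 − 24 = 193; no collateral gives 133 − 7 = 126. No deviation. ✓
  Subprime: no collateral gives 133 − 3 = 130; collateral gives 217 − 76 = 141. Would deviate. ✗
Try creditworthy → no collateral, subprime → collateral:
  If types separate, no collateral earns payment 217 and collateral earns 133.
  Creditworthy: no collateral gives 217 − 7 = 210; collateral gives 133 − 24 = 109. No deviation. ✓
  Subprime: collateral gives 133 − 76 = 57; no collateral gives 217 − 3 = 214. Would deviate. ✗
Neither assignment is incentive-compatible.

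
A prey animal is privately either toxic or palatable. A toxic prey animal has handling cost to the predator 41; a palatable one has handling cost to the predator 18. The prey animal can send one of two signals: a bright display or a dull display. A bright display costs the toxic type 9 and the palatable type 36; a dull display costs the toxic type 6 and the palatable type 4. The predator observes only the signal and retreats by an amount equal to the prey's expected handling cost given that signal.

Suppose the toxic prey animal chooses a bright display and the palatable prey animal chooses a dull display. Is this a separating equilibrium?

Yes

If types separate, bright display earns payment 41 and dull display earns 18.
Toxic: bright display gives 41 − 9 = 32; dull display gives 18 − 6 = 12. No deviation. ✓
Palatable: dull display gives 18 − 4 = 14; bright display gives 41 − 36 = 5. No deviation. ✓
Both incentive constraints hold.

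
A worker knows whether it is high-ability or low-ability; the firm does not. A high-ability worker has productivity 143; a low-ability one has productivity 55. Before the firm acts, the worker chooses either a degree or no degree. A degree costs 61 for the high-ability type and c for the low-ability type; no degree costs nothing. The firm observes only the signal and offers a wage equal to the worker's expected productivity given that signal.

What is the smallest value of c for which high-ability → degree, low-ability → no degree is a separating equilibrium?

Under separation: degree → high-ability (pays 143); no degree → low-ability (pays 55).
High-ability: 143 − 61 = 82 ≥ 55 − 0 = 55. Holds regardless of c. ✓
Low-ability: 55 − 0 ≥ 143 − c, so c ≥ 143 − 55 = 88.

88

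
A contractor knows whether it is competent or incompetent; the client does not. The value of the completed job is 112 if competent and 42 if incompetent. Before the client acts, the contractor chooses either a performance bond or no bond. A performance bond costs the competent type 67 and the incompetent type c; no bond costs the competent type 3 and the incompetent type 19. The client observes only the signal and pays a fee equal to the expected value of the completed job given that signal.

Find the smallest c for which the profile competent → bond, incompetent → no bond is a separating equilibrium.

Under separation: bond → competent (pays 112); no bond → incompetent (pays 42).
Competent: 112 − 67 = 45 ≥ 42 − 3 = 39. Holds regardless of c. ✓
Incompetent: 42 − 19 ≥ 112 − c, so c ≥ 112 − 23 = 89.

89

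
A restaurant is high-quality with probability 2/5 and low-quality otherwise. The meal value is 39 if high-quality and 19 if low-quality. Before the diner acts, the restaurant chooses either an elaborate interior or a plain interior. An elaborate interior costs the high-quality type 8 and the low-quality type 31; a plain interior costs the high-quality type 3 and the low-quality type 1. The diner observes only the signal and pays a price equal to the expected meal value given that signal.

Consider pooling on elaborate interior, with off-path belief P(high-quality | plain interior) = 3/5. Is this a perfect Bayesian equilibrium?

On the equilibrium path (elaborate interior) the diner holds the prior 2/5 and pays 2/5·39 + 3/5·19 = 27. Off-path (plain interior) belief 3/5 gives 3/5·39 + 2/5·19 = 31.
High-quality: elaborate interior gives 27 − 8 = 19; plain interior gives 31 − 3 = 28. Deviates. ✗
Low-quality: elaborate interior gives 27 − 31 = -4; plain interior gives 31 − 1 = 30. Deviates. ✗

No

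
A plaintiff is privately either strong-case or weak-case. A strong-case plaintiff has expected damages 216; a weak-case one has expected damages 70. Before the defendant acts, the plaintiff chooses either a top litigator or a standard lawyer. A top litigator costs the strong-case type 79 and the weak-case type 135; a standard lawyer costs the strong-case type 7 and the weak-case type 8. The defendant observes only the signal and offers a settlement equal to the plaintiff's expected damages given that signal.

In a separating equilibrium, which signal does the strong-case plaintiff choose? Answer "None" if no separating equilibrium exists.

Try strong-case → top litigator, weak-case → standard lawyer:
  Under separation the defendant infers type exactly: top litigator → strong-case (pays 216), standard lawyer → weak-case (pays 70).
  Strong-case: top litigator gives 216 − 79 = 137; standard lawyer gives 70 − 7 = 63. No deviation. ✓
  Weak-case: standard lawyer gives 70 − 8 = 62; top litigator gives 216 − 135 = 81. Would deviate. ✗
Try strong-case → standard lawyer, weak-case → top litigator:
  Under separation the defendant infers type exactly: standard lawyer → strong-case (pays 216), top litigator → weak-case (pays 70).
  Strong-case: standard lawyer gives 216 − 7 = 209; top litigator gives 70 − 79 = -9. No deviation. ✓
  Weak-case: top litigator gives 70 − 135 = -65; standard lawyer gives 216 − 8 = 208. Would deviate. ✗
Neither assignment is incentive-compatible.

None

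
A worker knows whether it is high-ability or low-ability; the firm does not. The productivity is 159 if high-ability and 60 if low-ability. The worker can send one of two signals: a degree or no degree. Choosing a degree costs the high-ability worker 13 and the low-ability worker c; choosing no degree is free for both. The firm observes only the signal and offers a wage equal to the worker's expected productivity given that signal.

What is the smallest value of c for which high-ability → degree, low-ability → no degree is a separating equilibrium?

99

Under separation: degree → high-ability (pays 159); no degree → low-ability (pays 60).
High-ability: 159 − 13 = 146 ≥ 60 − 0 = 60. Holds regardless of c. ✓
Low-ability: 60 − 0 ≥ 159 − c, so c ≥ 159 − 60 = 99.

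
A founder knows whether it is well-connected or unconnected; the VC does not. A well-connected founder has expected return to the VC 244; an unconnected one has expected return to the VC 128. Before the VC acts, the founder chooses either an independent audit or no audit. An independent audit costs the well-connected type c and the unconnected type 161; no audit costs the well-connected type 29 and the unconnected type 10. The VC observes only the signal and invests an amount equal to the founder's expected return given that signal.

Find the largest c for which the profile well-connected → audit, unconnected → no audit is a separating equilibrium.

145

Under separation: audit → well-connected (pays 244); no audit → unconnected (pays 128).
Unconnected: 128 − 10 = 118 ≥ 244 − 161 = 83. Holds regardless of c. ✓
Well-connected: 244 − c ≥ 128 − 29, so c ≤ 244 − 99 = 145.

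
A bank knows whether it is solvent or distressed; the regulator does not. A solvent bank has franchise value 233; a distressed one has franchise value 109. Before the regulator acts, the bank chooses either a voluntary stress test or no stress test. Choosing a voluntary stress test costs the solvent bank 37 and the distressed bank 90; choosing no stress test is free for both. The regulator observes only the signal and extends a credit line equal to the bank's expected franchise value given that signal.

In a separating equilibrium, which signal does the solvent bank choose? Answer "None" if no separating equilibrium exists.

Try solvent → stress test, distressed → no stress test:
  Under separation the regulator infers type exactly: stress test → solvent (pays 233), no stress test → distressed (pays 109).
  Solvent: stress test gives 233 − 37 = 196; no stress test gives 109 − 0 = 109. No deviation. ✓
  Distressed: no stress test gives 109 − 0 = 109; stress test gives 233 − 90 = 143. Would deviate. ✗
Try solvent → no stress test, distressed → stress test:
  Under separation the regulator infers type exactly: no stress test → solvent (pays 233), stress test → distressed (pays 109).
  Solvent: no stress test gives 233 − 0 = 233; stress test gives 109 − 37 = 72. No deviation. ✓
  Distressed: stress test gives 109 − 90 = 19; no stress test gives 233 − 0 = 233. Would deviate. ✗
Neither assignment is incentive-compatible.

None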